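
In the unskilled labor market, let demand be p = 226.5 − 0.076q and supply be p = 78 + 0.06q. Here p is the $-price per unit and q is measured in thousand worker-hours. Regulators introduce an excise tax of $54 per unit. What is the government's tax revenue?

Competitive equilibrium: 226.5 − 0.076q = 78 + 0.06q → q* = 1091.9118, p* = 143.5147.
With the tax, the buyer price exceeds the seller price by 54: (226.5 − 0.076q) − (78 + 0.06q) = 54 → q' = 694.8529.
Tax revenue = 54 × 694.8529 = $37522.06 thousand.

$37522.06 thousand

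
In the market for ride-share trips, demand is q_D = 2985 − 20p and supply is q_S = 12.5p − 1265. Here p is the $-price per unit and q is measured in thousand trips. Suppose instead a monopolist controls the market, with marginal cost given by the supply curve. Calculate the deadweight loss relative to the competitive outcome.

$685.19 thousand

In inverse form: demand p = 149.25 − 0.05q, supply p = 101.2 + 0.08q.
Competitive equilibrium: 149.25 − 0.05q = 101.2 + 0.08q → q* = 369.6154, p* = 130.7692.
Marginal revenue: MR = 149.25 − 0.1q. Set MR = MC: 149.25 − 0.1q = 101.2 + 0.08q → q_m = 266.9444.
Price p_m = 149.25 − 0.05·266.9444 = 135.9028; MC(q_m) = 101.2 + 0.08·266.9444 = 122.5556.
Competitive q* = 369.6154, so Δq = 102.671; wedge = 135.9028 − 122.5556 = 13.3472.
The triangle = ½ × 102.671 × 13.3472 = $685.19 thousand.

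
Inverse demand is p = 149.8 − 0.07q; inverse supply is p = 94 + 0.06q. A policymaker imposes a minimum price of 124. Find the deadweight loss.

239.17

Competitive equilibrium: 149.8 − 0.07q = 94 + 0.06q → q* = 429.2308, p* = 119.7538.
At the floor p = 124, quantity demanded = (149.8 − 124)/0.07 = 368.5714.
Sellers' marginal cost at q' = 368.5714: 94 + 0.06·368.5714 = 116.1143.
Δq = 429.2308 − 368.5714 = 60.6594; wedge = 124 − 116.1143 = 7.8857.
The triangle = ½ × 60.6594 × 7.8857 = 239.17.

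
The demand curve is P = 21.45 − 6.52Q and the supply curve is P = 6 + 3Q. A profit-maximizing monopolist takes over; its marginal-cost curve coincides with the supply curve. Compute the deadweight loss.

Competitive equilibrium: 21.45 − 6.52Q = 6 + 3Q → Q* = 1.6229, P* = 10.8687.
Marginal revenue: MR = 21.45 − 13.04Q. Set MR = MC: 21.45 − 13.04Q = 6 + 3Q → Q_m = 0.9632.
Price P_m = 21.45 − 6.52·0.9632 = 15.1699; MC(Q_m) = 6 + 3·0.9632 = 8.8896.
Competitive Q* = 1.6229, so ΔQ = 0.6597; wedge = 15.1699 − 8.8896 = 6.2803.
The triangle = ½ × 0.6597 × 6.2803 = 2.07.

2.07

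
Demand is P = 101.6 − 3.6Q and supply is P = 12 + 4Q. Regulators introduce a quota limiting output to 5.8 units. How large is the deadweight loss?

136.32

Competitive equilibrium: 101.6 − 3.6Q = 12 + 4Q → Q* = 11.7895, P* = 59.1579.
At Q = 5.8: demand price = 101.6 − 3.6·5.8 = 80.72; supply price = 12 + 4·5.8 = 35.2.
ΔQ = 11.7895 − 5.8 = 5.9895; wedge = 80.72 − 35.2 = 45.52.
DWL = ½ × 5.9895 × 45.52 = 136.32.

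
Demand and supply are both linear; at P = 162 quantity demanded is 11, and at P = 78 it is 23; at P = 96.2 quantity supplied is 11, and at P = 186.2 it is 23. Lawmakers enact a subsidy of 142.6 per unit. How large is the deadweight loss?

Demand slope = (78 − 162)/(23 − 11) = −7, so P = 239 − 7Q.
Supply slope = (186.2 − 96.2)/(23 − 11) = 7.5, so P = 13.7 + 7.5Q.
Competitive equilibrium: 239 − 7Q = 13.7 + 7.5Q → Q* = 15.5379, P* = 130.2345.
The subsidy lowers effective supply by 142.6: P = 7.5Q − 128.9.
New quantity: 239 − 7Q = 7.5Q − 128.9 → Q' = 25.3724.
Overproduction ΔQ = 25.3724 − 15.5379 = 9.8345; wedge = subsidy = 142.6.
The triangle = ½ × 9.8345 × 142.6 = 701.20.

701.20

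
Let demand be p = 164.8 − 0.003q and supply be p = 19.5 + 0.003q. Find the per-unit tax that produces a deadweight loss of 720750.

Competitive equilibrium: 164.8 − 0.003q = 19.5 + 0.003q → q* = 24216.6667, p* = 92.15.
A tax t gives Δq = t/0.006 and wedge t, so DWL = t²/0.012.
t²/0.012 = 720750 → t² = 8649 → t = 93.

93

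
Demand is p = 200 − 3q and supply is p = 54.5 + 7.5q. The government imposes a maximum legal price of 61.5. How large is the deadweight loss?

Competitive equilibrium: 200 − 3q = 54.5 + 7.5q → q* = 13.8571, p* = 158.4286.
At the ceiling p = 61.5, quantity supplied = (61.5 − 54.5)/7.5 = 0.9333.
Willingness to pay at q' = 0.9333: 200 − 3·0.9333 = 197.2001.
Δq = 13.8571 − 0.9333 = 12.9238; wedge = 197.2001 − 61.5 = 135.7001.
Welfare loss = ½ × 12.9238 × 135.7001 = 876.88.

876.88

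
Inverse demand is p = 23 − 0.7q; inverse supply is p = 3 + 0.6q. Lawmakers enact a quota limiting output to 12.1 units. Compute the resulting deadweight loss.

Competitive equilibrium: 23 − 0.7q = 3 + 0.6q → q* = 15.3846, p* = 12.2308.
At q = 12.1: demand price = 23 − 0.7·12.1 = 14.53; supply price = 3 + 0.6·12.1 = 10.26.
Δq = 15.3846 − 12.1 = 3.2846; wedge = 14.53 − 10.26 = 4.27.
The triangle = ½ × 3.2846 × 4.27 = 7.01.

7.01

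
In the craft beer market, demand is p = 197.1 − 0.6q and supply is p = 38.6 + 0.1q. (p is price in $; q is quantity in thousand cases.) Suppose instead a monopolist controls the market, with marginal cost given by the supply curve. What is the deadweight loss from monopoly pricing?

Competitive equilibrium: 197.1 − 0.6q = 38.6 + 0.1q → q* = 226.4286, p* = 61.2429.
Marginal revenue: MR = 197.1 − 1.2q. Set MR = MC: 197.1 − 1.2q = 38.6 + 0.1q → q_m = 121.9231.
Price p_m = 197.1 − 0.6·121.9231 = 123.9461; MC(q_m) = 38.6 + 0.1·121.9231 = 50.7923.
Competitive q* = 226.4286, so Δq = 104.5055; wedge = 123.9461 − 50.7923 = 73.1538.
DWL = ½ × 104.5055 × 73.1538 = $3822.49 thousand.

$3822.49 thousand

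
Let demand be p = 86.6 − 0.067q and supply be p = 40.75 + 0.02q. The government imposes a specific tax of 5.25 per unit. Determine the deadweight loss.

Competitive equilibrium: 86.6 − 0.067q = 40.75 + 0.02q → q* = 527.0115, p* = 51.2902.
With the tax, the buyer price exceeds the seller price by 5.25: (86.6 − 0.067q) − (40.75 + 0.02q) = 5.25 → q' = 466.6667.
Δq = 527.0115 − 466.6667 = 60.3448; the wedge equals the tax, 5.25.
Deadweight loss = ½ × 60.3448 × 5.25 = 158.41.

158.41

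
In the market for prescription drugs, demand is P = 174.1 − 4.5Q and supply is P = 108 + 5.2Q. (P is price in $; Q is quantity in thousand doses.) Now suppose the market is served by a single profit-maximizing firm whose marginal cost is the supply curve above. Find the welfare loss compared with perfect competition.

Competitive equilibrium: 174.1 − 4.5Q = 108 + 5.2Q → Q* = 6.8144, P* = 143.4351.
Marginal revenue: MR = 174.1 − 9Q. Set MR = MC: 174.1 − 9Q = 108 + 5.2Q → Q_m = 4.6549.
Price P_m = 174.1 − 4.5·4.6549 = 153.153; MC(Q_m) = 108 + 5.2·4.6549 = 132.2055.
Competitive Q* = 6.8144, so ΔQ = 2.1595; wedge = 153.153 − 132.2055 = 20.9475.
The triangle = ½ × 2.1595 × 20.9475 = $22.62 thousand.

$22.62 thousand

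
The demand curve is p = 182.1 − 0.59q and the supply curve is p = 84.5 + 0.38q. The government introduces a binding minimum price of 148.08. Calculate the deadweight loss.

Competitive equilibrium: 182.1 − 0.59q = 84.5 + 0.38q → q* = 100.61856, p* = 122.73505.
At the floor p = 148.08, quantity demanded = (182.1 − 148.08)/0.59 = 57.66102.
Sellers' marginal cost at q' = 57.66102: 84.5 + 0.38·57.66102 = 106.41119.
Δq = 100.61856 − 57.66102 = 42.95754; wedge = 148.08 − 106.41119 = 41.66881.
Welfare loss = ½ × 42.95754 × 41.66881 = 894.99.

894.99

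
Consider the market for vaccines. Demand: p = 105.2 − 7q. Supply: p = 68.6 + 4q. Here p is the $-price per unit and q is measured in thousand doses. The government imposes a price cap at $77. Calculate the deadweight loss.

Competitive equilibrium: 105.2 − 7q = 68.6 + 4q → q* = 3.3273, p* = 81.9091.
At the ceiling p = 77, quantity supplied = (77 − 68.6)/4 = 2.1.
Willingness to pay at q' = 2.1: 105.2 − 7·2.1 = 90.5.
Δq = 3.3273 − 2.1 = 1.2273; wedge = 90.5 − 77 = 13.5.
DWL = ½ × 1.2273 × 13.5 = $8.28 thousand.

$8.28 thousand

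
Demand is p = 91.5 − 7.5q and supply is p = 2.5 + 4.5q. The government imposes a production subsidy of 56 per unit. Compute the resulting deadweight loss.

Competitive equilibrium: 91.5 − 7.5q = 2.5 + 4.5q → q* = 7.41667, p* = 35.875.
The subsidy lowers effective supply by 56: p = 4.5q − 53.5.
New quantity: 91.5 − 7.5q = 4.5q − 53.5 → q' = 12.08333.
Overproduction Δq = 12.08333 − 7.41667 = 4.66666; wedge = subsidy = 56.
DWL = ½ × 4.66666 × 56 = 130.67.

130.67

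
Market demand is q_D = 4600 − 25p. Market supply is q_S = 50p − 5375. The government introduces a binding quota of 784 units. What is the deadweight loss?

In inverse form: demand p = 184 − 0.04q, supply p = 107.5 + 0.02q.
Competitive equilibrium: 184 − 0.04q = 107.5 + 0.02q → q* = 1275, p* = 133.
At q = 784: demand price = 184 − 0.04·784 = 152.64; supply price = 107.5 + 0.02·784 = 123.18.
Δq = 1275 − 784 = 491; wedge = 152.64 − 123.18 = 29.46.
Welfare loss = ½ × 491 × 29.46 = 7232.43.

7232.43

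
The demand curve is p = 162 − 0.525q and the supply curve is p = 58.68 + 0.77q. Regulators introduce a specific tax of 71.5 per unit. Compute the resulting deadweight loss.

Competitive equilibrium: 162 − 0.525q = 58.68 + 0.77q → q* = 79.7838, p* = 120.1135.
With the tax, the buyer price exceeds the seller price by 71.5: (162 − 0.525q) − (58.68 + 0.77q) = 71.5 → q' = 24.5714.
Δq = 79.7838 − 24.5714 = 55.2124; the wedge equals the tax, 71.5.
DWL = ½ × 55.2124 × 71.5 = 1973.84.

1973.84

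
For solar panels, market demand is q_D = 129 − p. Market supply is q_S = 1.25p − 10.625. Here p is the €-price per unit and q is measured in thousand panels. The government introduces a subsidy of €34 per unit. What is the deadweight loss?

In inverse form: demand p = 129 − q, supply p = 8.5 + 0.8q.
Competitive equilibrium: 129 − q = 8.5 + 0.8q → q* = 66.9444, p* = 62.0556.
The subsidy lowers effective supply by 34: p = 0.8q − 25.5.
New quantity: 129 − q = 0.8q − 25.5 → q' = 85.8333.
Overproduction Δq = 85.8333 − 66.9444 = 18.8889; wedge = subsidy = 34.
The triangle = ½ × 18.8889 × 34 = €321.11 thousand.

€321.11 thousand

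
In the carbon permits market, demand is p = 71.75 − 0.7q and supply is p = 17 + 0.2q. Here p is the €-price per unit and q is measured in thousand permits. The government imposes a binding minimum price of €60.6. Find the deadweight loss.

€907.40 thousand

Competitive equilibrium: 71.75 − 0.7q = 17 + 0.2q → q* = 60.8333, p* = 29.1667.
At the floor p = 60.6, quantity demanded = (71.75 − 60.6)/0.7 = 15.9286.
Sellers' marginal cost at q' = 15.9286: 17 + 0.2·15.9286 = 20.1857.
Δq = 60.8333 − 15.9286 = 44.9047; wedge = 60.6 − 20.1857 = 40.4143.
Deadweight loss = ½ × 44.9047 × 40.4143 = €907.40 thousand.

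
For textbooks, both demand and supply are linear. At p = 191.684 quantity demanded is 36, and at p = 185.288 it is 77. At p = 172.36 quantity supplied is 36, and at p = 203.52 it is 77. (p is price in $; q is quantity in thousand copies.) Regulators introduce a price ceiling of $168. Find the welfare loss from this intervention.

$329.76 thousand

Demand slope = (185.288 − 191.684)/(77 − 36) = −0.156, so p = 197.3 − 0.156q.
Supply slope = (203.52 − 172.36)/(77 − 36) = 0.76, so p = 145 + 0.76q.
Competitive equilibrium: 197.3 − 0.156q = 145 + 0.76q → q* = 57.0961, p* = 188.393.
At the ceiling p = 168, quantity supplied = (168 − 145)/0.76 = 30.2632.
Willingness to pay at q' = 30.2632: 197.3 − 0.156·30.2632 = 192.5789.
Δq = 57.0961 − 30.2632 = 26.8329; wedge = 192.5789 − 168 = 24.5789.
Deadweight loss = ½ × 26.8329 × 24.5789 = $329.76 thousand.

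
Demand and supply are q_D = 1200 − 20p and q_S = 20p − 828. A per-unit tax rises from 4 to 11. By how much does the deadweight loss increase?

In inverse form: demand p = 60 − 0.05q, supply p = 41.4 + 0.05q.
Competitive equilibrium: 60 − 0.05q = 41.4 + 0.05q → q* = 186, p* = 50.7.
For a per-unit tax t: Δq = t/0.1, so DWL = ½·t·(t/0.1) = t²/0.2.
At t = 4: DWL = 80. At t = 11: DWL = 605.
Increase = 605 − 80 = 525.

525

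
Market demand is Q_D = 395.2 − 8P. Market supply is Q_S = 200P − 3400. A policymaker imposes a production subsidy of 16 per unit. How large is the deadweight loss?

In inverse form: demand P = 49.4 − 0.125Q, supply P = 17 + 0.005Q.
Competitive equilibrium: 49.4 − 0.125Q = 17 + 0.005Q → Q* = 249.2308, P* = 18.2462.
The subsidy lowers effective supply by 16: P = 1 + 0.005Q.
New quantity: 49.4 − 0.125Q = 1 + 0.005Q → Q' = 372.3077.
Overproduction ΔQ = 372.3077 − 249.2308 = 123.0769; wedge = subsidy = 16.
DWL = ½ × 123.0769 × 16 = 984.62.

984.62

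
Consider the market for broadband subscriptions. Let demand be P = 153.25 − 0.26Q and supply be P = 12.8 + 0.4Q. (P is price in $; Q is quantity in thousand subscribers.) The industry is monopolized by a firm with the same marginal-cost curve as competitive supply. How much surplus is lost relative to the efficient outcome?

$1193.55 thousand

Competitive equilibrium: 153.25 − 0.26Q = 12.8 + 0.4Q → Q* = 212.803, P* = 97.9212.
Marginal revenue: MR = 153.25 − 0.52Q. Set MR = MC: 153.25 − 0.52Q = 12.8 + 0.4Q → Q_m = 152.663.
Price P_m = 153.25 − 0.26·152.663 = 113.5576; MC(Q_m) = 12.8 + 0.4·152.663 = 73.8652.
Competitive Q* = 212.803, so ΔQ = 60.14; wedge = 113.5576 − 73.8652 = 39.6924.
Deadweight loss = ½ × 60.14 × 39.6924 = $1193.55 thousand.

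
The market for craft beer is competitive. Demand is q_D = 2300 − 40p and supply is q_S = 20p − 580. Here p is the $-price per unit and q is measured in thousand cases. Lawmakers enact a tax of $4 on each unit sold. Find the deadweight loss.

$106.67 thousand

In inverse form: demand p = 57.5 − 0.025q, supply p = 29 + 0.05q.
Competitive equilibrium: 57.5 − 0.025q = 29 + 0.05q → q* = 380, p* = 48.
With the tax, the buyer price exceeds the seller price by 4: (57.5 − 0.025q) − (29 + 0.05q) = 4 → q' = 326.6667.
Δq = 380 − 326.6667 = 53.3333; the wedge equals the tax, 4.
DWL = ½ × 53.3333 × 4 = $106.67 thousand.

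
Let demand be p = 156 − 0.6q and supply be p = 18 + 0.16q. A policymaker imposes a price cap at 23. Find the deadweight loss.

8587.54

Competitive equilibrium: 156 − 0.6q = 18 + 0.16q → q* = 181.5789, p* = 47.0526.
At the ceiling p = 23, quantity supplied = (23 − 18)/0.16 = 31.25.
Willingness to pay at q' = 31.25: 156 − 0.6·31.25 = 137.25.
Δq = 181.5789 − 31.25 = 150.3289; wedge = 137.25 − 23 = 114.25.
Deadweight loss = ½ × 150.3289 × 114.25 = 8587.54.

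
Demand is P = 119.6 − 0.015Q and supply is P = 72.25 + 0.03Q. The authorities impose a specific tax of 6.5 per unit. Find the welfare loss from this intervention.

469.44

Competitive equilibrium: 119.6 − 0.015Q = 72.25 + 0.03Q → Q* = 1052.2222, P* = 103.8167.
With the tax, the buyer price exceeds the seller price by 6.5: (119.6 − 0.015Q) − (72.25 + 0.03Q) = 6.5 → Q' = 907.7778.
ΔQ = 1052.2222 − 907.7778 = 144.4444; the wedge equals the tax, 6.5.
Deadweight loss = ½ × 144.4444 × 6.5 = 469.44.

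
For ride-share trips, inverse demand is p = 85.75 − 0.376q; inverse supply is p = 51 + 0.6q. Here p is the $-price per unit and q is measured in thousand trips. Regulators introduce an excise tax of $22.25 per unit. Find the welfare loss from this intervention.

$253.62 thousand

Competitive equilibrium: 85.75 − 0.376q = 51 + 0.6q → q* = 35.6045, p* = 72.3627.
With the tax, the buyer price exceeds the seller price by 22.25: (85.75 − 0.376q) − (51 + 0.6q) = 22.25 → q' = 12.8074.
Δq = 35.6045 − 12.8074 = 22.7971; the wedge equals the tax, 22.25.
The triangle = ½ × 22.7971 × 22.25 = $253.62 thousand.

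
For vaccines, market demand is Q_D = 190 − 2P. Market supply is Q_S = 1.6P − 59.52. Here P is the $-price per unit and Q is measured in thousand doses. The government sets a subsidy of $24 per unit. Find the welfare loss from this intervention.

In inverse form: demand P = 95 − 0.5Q, supply P = 37.2 + 0.625Q.
Competitive equilibrium: 95 − 0.5Q = 37.2 + 0.625Q → Q* = 51.3778, P* = 69.3111.
The subsidy lowers effective supply by 24: P = 13.2 + 0.625Q.
New quantity: 95 − 0.5Q = 13.2 + 0.625Q → Q' = 72.7111.
Overproduction ΔQ = 72.7111 − 51.3778 = 21.3333; wedge = subsidy = 24.
The triangle = ½ × 21.3333 × 24 = $256 thousand.

$256 thousand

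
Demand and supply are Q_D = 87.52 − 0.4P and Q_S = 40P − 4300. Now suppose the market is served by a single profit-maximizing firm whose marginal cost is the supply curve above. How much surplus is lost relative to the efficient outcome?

In inverse form: demand P = 218.8 − 2.5Q, supply P = 107.5 + 0.025Q.
Competitive equilibrium: 218.8 − 2.5Q = 107.5 + 0.025Q → Q* = 44.07921, P* = 108.60198.
Marginal revenue: MR = 218.8 − 5Q. Set MR = MC: 218.8 − 5Q = 107.5 + 0.025Q → Q_m = 22.14925.
Price P_m = 218.8 − 2.5·22.14925 = 163.42688; MC(Q_m) = 107.5 + 0.025·22.14925 = 108.05373.
Competitive Q* = 44.07921, so ΔQ = 21.92996; wedge = 163.42688 − 108.05373 = 55.37315.
The triangle = ½ × 21.92996 × 55.37315 = 607.17.

607.17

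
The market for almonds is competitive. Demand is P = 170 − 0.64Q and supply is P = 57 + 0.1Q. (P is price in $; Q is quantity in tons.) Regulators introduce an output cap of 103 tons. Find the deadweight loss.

$914.03

Competitive equilibrium: 170 − 0.64Q = 57 + 0.1Q → Q* = 152.7027, P* = 72.2703.
At Q = 103: demand price = 170 − 0.64·103 = 104.08; supply price = 57 + 0.1·103 = 67.3.
ΔQ = 152.7027 − 103 = 49.7027; wedge = 104.08 − 67.3 = 36.78.
Welfare loss = ½ × 49.7027 × 36.78 = $914.03.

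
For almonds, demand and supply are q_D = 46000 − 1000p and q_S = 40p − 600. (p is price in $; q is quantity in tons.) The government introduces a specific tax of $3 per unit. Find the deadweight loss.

In inverse form: demand p = 46 − 0.001q, supply p = 15 + 0.025q.
Competitive equilibrium: 46 − 0.001q = 15 + 0.025q → q* = 1192.3077, p* = 44.8077.
With the tax, the buyer price exceeds the seller price by 3: (46 − 0.001q) − (15 + 0.025q) = 3 → q' = 1076.9231.
Δq = 1192.3077 − 1076.9231 = 115.3846; the wedge equals the tax, 3.
Welfare loss = ½ × 115.3846 × 3 = $173.08.

$173.08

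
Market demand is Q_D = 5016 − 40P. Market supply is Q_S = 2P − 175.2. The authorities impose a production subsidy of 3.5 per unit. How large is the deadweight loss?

In inverse form: demand P = 125.4 − 0.025Q, supply P = 87.6 + 0.5Q.
Competitive equilibrium: 125.4 − 0.025Q = 87.6 + 0.5Q → Q* = 72, P* = 123.6.
The subsidy lowers effective supply by 3.5: P = 84.1 + 0.5Q.
New quantity: 125.4 − 0.025Q = 84.1 + 0.5Q → Q' = 78.6667.
Overproduction ΔQ = 78.6667 − 72 = 6.6667; wedge = subsidy = 3.5.
Deadweight loss = ½ × 6.6667 × 3.5 = 11.67.

11.67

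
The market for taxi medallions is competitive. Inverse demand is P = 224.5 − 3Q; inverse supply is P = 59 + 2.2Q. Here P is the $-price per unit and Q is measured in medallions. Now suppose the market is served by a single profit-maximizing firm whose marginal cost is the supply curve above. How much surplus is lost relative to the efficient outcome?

$352.51

Competitive equilibrium: 224.5 − 3Q = 59 + 2.2Q → Q* = 31.82692, P* = 129.01923.
Marginal revenue: MR = 224.5 − 6Q. Set MR = MC: 224.5 − 6Q = 59 + 2.2Q → Q_m = 20.18293.
Price P_m = 224.5 − 3·20.18293 = 163.95121; MC(Q_m) = 59 + 2.2·20.18293 = 103.40245.
Competitive Q* = 31.82692, so ΔQ = 11.64399; wedge = 163.95121 − 103.40245 = 60.54876.
Deadweight loss = ½ × 11.64399 × 60.54876 = $352.51.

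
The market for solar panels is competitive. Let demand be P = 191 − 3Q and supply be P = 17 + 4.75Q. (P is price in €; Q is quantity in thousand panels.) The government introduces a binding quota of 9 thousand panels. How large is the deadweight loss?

Competitive equilibrium: 191 − 3Q = 17 + 4.75Q → Q* = 22.45161, P* = 123.64516.
At Q = 9: demand price = 191 − 3·9 = 164; supply price = 17 + 4.75·9 = 59.75.
ΔQ = 22.45161 − 9 = 13.45161; wedge = 164 − 59.75 = 104.25.
The triangle = ½ × 13.45161 × 104.25 = €701.17 thousand.

€701.17 thousand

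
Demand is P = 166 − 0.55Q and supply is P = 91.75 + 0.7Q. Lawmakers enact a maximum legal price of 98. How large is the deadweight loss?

1592.10

Competitive equilibrium: 166 − 0.55Q = 91.75 + 0.7Q → Q* = 59.4, P* = 133.33.
At the ceiling P = 98, quantity supplied = (98 − 91.75)/0.7 = 8.9286.
Willingness to pay at Q' = 8.9286: 166 − 0.55·8.9286 = 161.0893.
ΔQ = 59.4 − 8.9286 = 50.4714; wedge = 161.0893 − 98 = 63.0893.
Deadweight loss = ½ × 50.4714 × 63.0893 = 1592.10.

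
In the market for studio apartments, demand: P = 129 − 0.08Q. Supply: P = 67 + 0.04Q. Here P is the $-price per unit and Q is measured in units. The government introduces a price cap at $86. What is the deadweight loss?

Competitive equilibrium: 129 − 0.08Q = 67 + 0.04Q → Q* = 516.6667, P* = 87.6667.
At the ceiling P = 86, quantity supplied = (86 − 67)/0.04 = 475.
Willingness to pay at Q' = 475: 129 − 0.08·475 = 91.
ΔQ = 516.6667 − 475 = 41.6667; wedge = 91 − 86 = 5.
The triangle = ½ × 41.6667 × 5 = $104.17.

$104.17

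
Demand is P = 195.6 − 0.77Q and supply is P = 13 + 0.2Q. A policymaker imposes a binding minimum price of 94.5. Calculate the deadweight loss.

1572.93

Competitive equilibrium: 195.6 − 0.77Q = 13 + 0.2Q → Q* = 188.2474, P* = 50.6495.
At the floor P = 94.5, quantity demanded = (195.6 − 94.5)/0.77 = 131.2987.
Sellers' marginal cost at Q' = 131.2987: 13 + 0.2·131.2987 = 39.2597.
ΔQ = 188.2474 − 131.2987 = 56.9487; wedge = 94.5 − 39.2597 = 55.2403.
Deadweight loss = ½ × 56.9487 × 55.2403 = 1572.93.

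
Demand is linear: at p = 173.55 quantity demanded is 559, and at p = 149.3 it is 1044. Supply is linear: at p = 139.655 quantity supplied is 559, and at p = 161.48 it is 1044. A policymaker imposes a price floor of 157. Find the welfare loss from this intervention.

31.59

Demand slope = (149.3 − 173.55)/(1044 − 559) = −0.05, so p = 201.5 − 0.05q.
Supply slope = (161.48 − 139.655)/(1044 − 559) = 0.045, so p = 114.5 + 0.045q.
Competitive equilibrium: 201.5 − 0.05q = 114.5 + 0.045q → q* = 915.7895, p* = 155.7105.
At the floor p = 157, quantity demanded = (201.5 − 157)/0.05 = 890.
Sellers' marginal cost at q' = 890: 114.5 + 0.045·890 = 154.55.
Δq = 915.7895 − 890 = 25.7895; wedge = 157 − 154.55 = 2.45.
Welfare loss = ½ × 25.7895 × 2.45 = 31.59.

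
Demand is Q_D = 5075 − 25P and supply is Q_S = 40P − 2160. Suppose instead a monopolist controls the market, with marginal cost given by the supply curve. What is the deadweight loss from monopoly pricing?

24783.95

In inverse form: demand P = 203 − 0.04Q, supply P = 54 + 0.025Q.
Competitive equilibrium: 203 − 0.04Q = 54 + 0.025Q → Q* = 2292.3077, P* = 111.3077.
Marginal revenue: MR = 203 − 0.08Q. Set MR = MC: 203 − 0.08Q = 54 + 0.025Q → Q_m = 1419.0476.
Price P_m = 203 − 0.04·1419.0476 = 146.2381; MC(Q_m) = 54 + 0.025·1419.0476 = 89.4762.
Competitive Q* = 2292.3077, so ΔQ = 873.2601; wedge = 146.2381 − 89.4762 = 56.7619.
The triangle = ½ × 873.2601 × 56.7619 = 24783.95.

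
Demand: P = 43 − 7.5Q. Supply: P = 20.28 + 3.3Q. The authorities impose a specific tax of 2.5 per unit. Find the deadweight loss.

0.29

Competitive equilibrium: 43 − 7.5Q = 20.28 + 3.3Q → Q* = 2.1037, P* = 27.2222.
With the tax, the buyer price exceeds the seller price by 2.5: (43 − 7.5Q) − (20.28 + 3.3Q) = 2.5 → Q' = 1.8722.
ΔQ = 2.1037 − 1.8722 = 0.2315; the wedge equals the tax, 2.5.
The triangle = ½ × 0.2315 × 2.5 = 0.29.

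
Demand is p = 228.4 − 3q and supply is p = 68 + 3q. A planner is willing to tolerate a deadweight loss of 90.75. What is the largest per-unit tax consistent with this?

33

Competitive equilibrium: 228.4 − 3q = 68 + 3q → q* = 26.7333, p* = 148.2.
A tax t gives Δq = t/6 and wedge t, so DWL = t²/12.
t²/12 = 90.75 → t² = 1089 → t = 33.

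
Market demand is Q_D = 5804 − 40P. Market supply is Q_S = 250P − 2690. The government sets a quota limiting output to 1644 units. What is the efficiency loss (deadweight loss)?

In inverse form: demand P = 145.1 − 0.025Q, supply P = 10.76 + 0.004Q.
Competitive equilibrium: 145.1 − 0.025Q = 10.76 + 0.004Q → Q* = 4632.4138, P* = 29.2897.
At Q = 1644: demand price = 145.1 − 0.025·1644 = 104; supply price = 10.76 + 0.004·1644 = 17.336.
ΔQ = 4632.4138 − 1644 = 2988.4138; wedge = 104 − 17.336 = 86.664.
Deadweight loss = ½ × 2988.4138 × 86.664 = 129493.95.

129493.95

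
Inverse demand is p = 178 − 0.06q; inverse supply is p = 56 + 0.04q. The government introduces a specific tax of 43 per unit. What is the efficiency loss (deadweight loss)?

Competitive equilibrium: 178 − 0.06q = 56 + 0.04q → q* = 1220, p* = 104.8.
With the tax, the buyer price exceeds the seller price by 43: (178 − 0.06q) − (56 + 0.04q) = 43 → q' = 790.
Δq = 1220 − 790 = 430; the wedge equals the tax, 43.
Welfare loss = ½ × 430 × 43 = 9245.

9245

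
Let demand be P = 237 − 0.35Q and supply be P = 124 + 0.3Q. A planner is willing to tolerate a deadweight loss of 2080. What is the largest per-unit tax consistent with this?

52

Competitive equilibrium: 237 − 0.35Q = 124 + 0.3Q → Q* = 173.8462, P* = 176.1538.
A tax t gives ΔQ = t/0.65 and wedge t, so DWL = t²/1.3.
t²/1.3 = 2080 → t² = 2704 → t = 52.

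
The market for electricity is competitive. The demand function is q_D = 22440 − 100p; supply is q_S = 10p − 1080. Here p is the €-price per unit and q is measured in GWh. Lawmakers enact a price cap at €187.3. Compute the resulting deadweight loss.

In inverse form: demand p = 224.4 − 0.01q, supply p = 108 + 0.1q.
Competitive equilibrium: 224.4 − 0.01q = 108 + 0.1q → q* = 1058.1818, p* = 213.8182.
At the ceiling p = 187.3, quantity supplied = (187.3 − 108)/0.1 = 793.
Willingness to pay at q' = 793: 224.4 − 0.01·793 = 216.47.
Δq = 1058.1818 − 793 = 265.1818; wedge = 216.47 − 187.3 = 29.17.
DWL = ½ × 265.1818 × 29.17 = €3867.68.

€3867.68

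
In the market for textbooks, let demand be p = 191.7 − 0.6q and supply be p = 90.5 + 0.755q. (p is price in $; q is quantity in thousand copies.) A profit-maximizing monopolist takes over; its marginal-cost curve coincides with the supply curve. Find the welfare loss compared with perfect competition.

$355.96 thousand

Competitive equilibrium: 191.7 − 0.6q = 90.5 + 0.755q → q* = 74.6863, p* = 146.8882.
Marginal revenue: MR = 191.7 − 1.2q. Set MR = MC: 191.7 − 1.2q = 90.5 + 0.755q → q_m = 51.7647.
Price p_m = 191.7 − 0.6·51.7647 = 160.6412; MC(q_m) = 90.5 + 0.755·51.7647 = 129.5823.
Competitive q* = 74.6863, so Δq = 22.9216; wedge = 160.6412 − 129.5823 = 31.0589.
Deadweight loss = ½ × 22.9216 × 31.0589 = $355.96 thousand.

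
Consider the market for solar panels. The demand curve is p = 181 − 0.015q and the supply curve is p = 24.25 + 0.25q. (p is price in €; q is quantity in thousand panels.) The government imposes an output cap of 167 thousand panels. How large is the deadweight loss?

€23877.59 thousand

Competitive equilibrium: 181 − 0.015q = 24.25 + 0.25q → q* = 591.5094, p* = 172.1274.
At q = 167: demand price = 181 − 0.015·167 = 178.495; supply price = 24.25 + 0.25·167 = 66.
Δq = 591.5094 − 167 = 424.5094; wedge = 178.495 − 66 = 112.495.
Welfare loss = ½ × 424.5094 × 112.495 = €23877.59 thousand.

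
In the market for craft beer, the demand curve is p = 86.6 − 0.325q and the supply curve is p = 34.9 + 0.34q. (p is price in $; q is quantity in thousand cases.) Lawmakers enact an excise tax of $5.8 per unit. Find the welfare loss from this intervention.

Competitive equilibrium: 86.6 − 0.325q = 34.9 + 0.34q → q* = 77.7444, p* = 61.3331.
With the tax, the buyer price exceeds the seller price by 5.8: (86.6 − 0.325q) − (34.9 + 0.34q) = 5.8 → q' = 69.0226.
Δq = 77.7444 − 69.0226 = 8.7218; the wedge equals the tax, 5.8.
The triangle = ½ × 8.7218 × 5.8 = $25.29 thousand.

$25.29 thousand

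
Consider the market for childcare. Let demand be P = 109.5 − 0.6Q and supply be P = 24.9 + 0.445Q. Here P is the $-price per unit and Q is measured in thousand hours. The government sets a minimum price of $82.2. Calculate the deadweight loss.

Competitive equilibrium: 109.5 − 0.6Q = 24.9 + 0.445Q → Q* = 80.9569, P* = 60.9258.
At the floor P = 82.2, quantity demanded = (109.5 − 82.2)/0.6 = 45.5.
Sellers' marginal cost at Q' = 45.5: 24.9 + 0.445·45.5 = 45.1475.
ΔQ = 80.9569 − 45.5 = 35.4569; wedge = 82.2 − 45.1475 = 37.0525.
Deadweight loss = ½ × 35.4569 × 37.0525 = $656.88 thousand.

$656.88 thousand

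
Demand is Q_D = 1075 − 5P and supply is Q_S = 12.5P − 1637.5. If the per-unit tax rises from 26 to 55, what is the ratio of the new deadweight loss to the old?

In inverse form: demand P = 215 − 0.2Q, supply P = 131 + 0.08Q.
Competitive equilibrium: 215 − 0.2Q = 131 + 0.08Q → Q* = 300, P* = 155.
For a per-unit tax t: ΔQ = t/0.28, so DWL = ½·t·(t/0.28) = t²/0.56.
At t = 26: DWL = 1207.143. At t = 55: DWL = 5401.786.
Ratio = (55/26)² = 4.475.

4.475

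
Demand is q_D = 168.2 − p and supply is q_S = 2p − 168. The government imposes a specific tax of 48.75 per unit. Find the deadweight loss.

792.19

In inverse form: demand p = 168.2 − q, supply p = 84 + 0.5q.
Competitive equilibrium: 168.2 − q = 84 + 0.5q → q* = 56.1333, p* = 112.0667.
With the tax, the buyer price exceeds the seller price by 48.75: (168.2 − q) − (84 + 0.5q) = 48.75 → q' = 23.6333.
Δq = 56.1333 − 23.6333 = 32.5; the wedge equals the tax, 48.75.
Deadweight loss = ½ × 32.5 × 48.75 = 792.19.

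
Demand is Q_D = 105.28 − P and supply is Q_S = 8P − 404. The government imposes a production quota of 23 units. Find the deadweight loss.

371.33

In inverse form: demand P = 105.28 − Q, supply P = 50.5 + 0.125Q.
Competitive equilibrium: 105.28 − Q = 50.5 + 0.125Q → Q* = 48.6933, P* = 56.5867.
At Q = 23: demand price = 105.28 − 1·23 = 82.28; supply price = 50.5 + 0.125·23 = 53.375.
ΔQ = 48.6933 − 23 = 25.6933; wedge = 82.28 − 53.375 = 28.905.
The triangle = ½ × 25.6933 × 28.905 = 371.33.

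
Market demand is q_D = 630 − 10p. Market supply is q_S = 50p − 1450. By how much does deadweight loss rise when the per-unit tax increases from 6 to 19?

In inverse form: demand p = 63 − 0.1q, supply p = 29 + 0.02q.
Competitive equilibrium: 63 − 0.1q = 29 + 0.02q → q* = 283.3333, p* = 34.6667.
For a per-unit tax t: Δq = t/0.12, so DWL = ½·t·(t/0.12) = t²/0.24.
At t = 6: DWL = 150. At t = 19: DWL = 1504.167.
Increase = 1504.167 − 150 = 1354.17.

1354.17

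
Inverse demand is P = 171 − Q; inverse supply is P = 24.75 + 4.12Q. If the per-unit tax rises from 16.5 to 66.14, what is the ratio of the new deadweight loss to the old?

Competitive equilibrium: 171 − Q = 24.75 + 4.12Q → Q* = 28.5645, P* = 142.4355.
For a per-unit tax t: ΔQ = t/5.12, so DWL = ½·t·(t/5.12) = t²/10.24.
At t = 16.5: DWL = 26.587. At t = 66.14: DWL = 427.197.
Ratio = (66.14/16.5)² = 16.068.

16.068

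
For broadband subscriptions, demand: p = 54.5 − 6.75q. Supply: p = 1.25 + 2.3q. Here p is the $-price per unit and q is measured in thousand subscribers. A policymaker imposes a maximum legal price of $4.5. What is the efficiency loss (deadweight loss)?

Competitive equilibrium: 54.5 − 6.75q = 1.25 + 2.3q → q* = 5.884, p* = 14.7831.
At the ceiling p = 4.5, quantity supplied = (4.5 − 1.25)/2.3 = 1.413.
Willingness to pay at q' = 1.413: 54.5 − 6.75·1.413 = 44.9623.
Δq = 5.884 − 1.413 = 4.471; wedge = 44.9623 − 4.5 = 40.4623.
DWL = ½ × 4.471 × 40.4623 = $90.45 thousand.

$90.45 thousand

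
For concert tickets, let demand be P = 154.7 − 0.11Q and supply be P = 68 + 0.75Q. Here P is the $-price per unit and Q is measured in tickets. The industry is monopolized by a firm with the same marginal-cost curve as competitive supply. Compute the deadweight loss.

Competitive equilibrium: 154.7 − 0.11Q = 68 + 0.75Q → Q* = 100.814, P* = 143.6105.
Marginal revenue: MR = 154.7 − 0.22Q. Set MR = MC: 154.7 − 0.22Q = 68 + 0.75Q → Q_m = 89.3814.
Price P_m = 154.7 − 0.11·89.3814 = 144.868; MC(Q_m) = 68 + 0.75·89.3814 = 135.0361.
Competitive Q* = 100.814, so ΔQ = 11.4326; wedge = 144.868 − 135.0361 = 9.8319.
Welfare loss = ½ × 11.4326 × 9.8319 = $56.20.

$56.20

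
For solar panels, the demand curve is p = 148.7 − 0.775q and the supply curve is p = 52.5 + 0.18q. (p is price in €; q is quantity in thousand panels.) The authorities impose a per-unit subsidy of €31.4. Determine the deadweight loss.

Competitive equilibrium: 148.7 − 0.775q = 52.5 + 0.18q → q* = 100.733, p* = 70.6319.
The subsidy lowers effective supply by 31.4: p = 21.1 + 0.18q.
New quantity: 148.7 − 0.775q = 21.1 + 0.18q → q' = 133.6126.
Overproduction Δq = 133.6126 − 100.733 = 32.8796; wedge = subsidy = 31.4.
Deadweight loss = ½ × 32.8796 × 31.4 = €516.21 thousand.

€516.21 thousand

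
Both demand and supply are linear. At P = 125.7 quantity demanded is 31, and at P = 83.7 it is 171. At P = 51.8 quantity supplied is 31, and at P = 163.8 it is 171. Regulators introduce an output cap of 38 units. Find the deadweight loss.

1992.02

Demand slope = (83.7 − 125.7)/(171 − 31) = −0.3, so P = 135 − 0.3Q.
Supply slope = (163.8 − 51.8)/(171 − 31) = 0.8, so P = 27 + 0.8Q.
Competitive equilibrium: 135 − 0.3Q = 27 + 0.8Q → Q* = 98.1818, P* = 105.5455.
At Q = 38: demand price = 135 − 0.3·38 = 123.6; supply price = 27 + 0.8·38 = 57.4.
ΔQ = 98.1818 − 38 = 60.1818; wedge = 123.6 − 57.4 = 66.2.
Welfare loss = ½ × 60.1818 × 66.2 = 1992.02.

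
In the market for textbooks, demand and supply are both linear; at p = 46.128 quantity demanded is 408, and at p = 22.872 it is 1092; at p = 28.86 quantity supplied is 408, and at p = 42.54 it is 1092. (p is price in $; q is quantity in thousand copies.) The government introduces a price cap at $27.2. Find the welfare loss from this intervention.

$4380.21 thousand

Demand slope = (22.872 − 46.128)/(1092 − 408) = −0.034, so p = 60 − 0.034q.
Supply slope = (42.54 − 28.86)/(1092 − 408) = 0.02, so p = 20.7 + 0.02q.
Competitive equilibrium: 60 − 0.034q = 20.7 + 0.02q → q* = 727.7778, p* = 35.2556.
At the ceiling p = 27.2, quantity supplied = (27.2 − 20.7)/0.02 = 325.
Willingness to pay at q' = 325: 60 − 0.034·325 = 48.95.
Δq = 727.7778 − 325 = 402.7778; wedge = 48.95 − 27.2 = 21.75.
The triangle = ½ × 402.7778 × 21.75 = $4380.21 thousand.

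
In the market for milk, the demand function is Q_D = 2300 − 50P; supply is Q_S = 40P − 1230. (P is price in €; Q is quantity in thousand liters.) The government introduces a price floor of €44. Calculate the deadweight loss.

€1284.03 thousand

In inverse form: demand P = 46 − 0.02Q, supply P = 30.75 + 0.025Q.
Competitive equilibrium: 46 − 0.02Q = 30.75 + 0.025Q → Q* = 338.8889, P* = 39.2222.
At the floor P = 44, quantity demanded = (46 − 44)/0.02 = 100.
Sellers' marginal cost at Q' = 100: 30.75 + 0.025·100 = 33.25.
ΔQ = 338.8889 − 100 = 238.8889; wedge = 44 − 33.25 = 10.75.
DWL = ½ × 238.8889 × 10.75 = €1284.03 thousand.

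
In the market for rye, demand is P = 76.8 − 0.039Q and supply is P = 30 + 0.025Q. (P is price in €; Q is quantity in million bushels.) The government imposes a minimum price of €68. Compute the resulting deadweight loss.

€8180.49 million

Competitive equilibrium: 76.8 − 0.039Q = 30 + 0.025Q → Q* = 731.25, P* = 48.28125.
At the floor P = 68, quantity demanded = (76.8 − 68)/0.039 = 225.64103.
Sellers' marginal cost at Q' = 225.64103: 30 + 0.025·225.64103 = 35.64103.
ΔQ = 731.25 − 225.64103 = 505.60897; wedge = 68 − 35.64103 = 32.35897.
DWL = ½ × 505.60897 × 32.35897 = €8180.49 million.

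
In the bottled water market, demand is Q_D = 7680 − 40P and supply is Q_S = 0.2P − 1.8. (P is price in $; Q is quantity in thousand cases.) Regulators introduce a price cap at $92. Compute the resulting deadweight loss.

$986.78 thousand

In inverse form: demand P = 192 − 0.025Q, supply P = 9 + 5Q.
Competitive equilibrium: 192 − 0.025Q = 9 + 5Q → Q* = 36.4179, P* = 191.0896.
At the ceiling P = 92, quantity supplied = (92 − 9)/5 = 16.6.
Willingness to pay at Q' = 16.6: 192 − 0.025·16.6 = 191.585.
ΔQ = 36.4179 − 16.6 = 19.8179; wedge = 191.585 − 92 = 99.585.
DWL = ½ × 19.8179 × 99.585 = $986.78 thousand.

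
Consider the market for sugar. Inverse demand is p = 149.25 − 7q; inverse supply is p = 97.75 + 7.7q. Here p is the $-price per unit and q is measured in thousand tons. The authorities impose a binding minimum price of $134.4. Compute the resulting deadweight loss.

$14.04 thousand

Competitive equilibrium: 149.25 − 7q = 97.75 + 7.7q → q* = 3.5034, p* = 124.7262.
At the floor p = 134.4, quantity demanded = (149.25 − 134.4)/7 = 2.1214.
Sellers' marginal cost at q' = 2.1214: 97.75 + 7.7·2.1214 = 114.0848.
Δq = 3.5034 − 2.1214 = 1.382; wedge = 134.4 − 114.0848 = 20.3152.
DWL = ½ × 1.382 × 20.3152 = $14.04 thousand.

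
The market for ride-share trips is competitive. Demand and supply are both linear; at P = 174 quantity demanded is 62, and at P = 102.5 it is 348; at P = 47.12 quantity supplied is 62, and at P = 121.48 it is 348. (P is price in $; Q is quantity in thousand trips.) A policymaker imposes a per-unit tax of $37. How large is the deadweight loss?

$1342.16 thousand

Demand slope = (102.5 − 174)/(348 − 62) = −0.25, so P = 189.5 − 0.25Q.
Supply slope = (121.48 − 47.12)/(348 − 62) = 0.26, so P = 31 + 0.26Q.
Competitive equilibrium: 189.5 − 0.25Q = 31 + 0.26Q → Q* = 310.7843, P* = 111.8039.
With the tax, the buyer price exceeds the seller price by 37: (189.5 − 0.25Q) − (31 + 0.26Q) = 37 → Q' = 238.2353.
ΔQ = 310.7843 − 238.2353 = 72.549; the wedge equals the tax, 37.
The triangle = ½ × 72.549 × 37 = $1342.16 thousand.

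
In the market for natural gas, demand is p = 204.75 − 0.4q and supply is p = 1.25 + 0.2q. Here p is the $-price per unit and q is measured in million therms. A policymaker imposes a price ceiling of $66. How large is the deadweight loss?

Competitive equilibrium: 204.75 − 0.4q = 1.25 + 0.2q → q* = 339.1667, p* = 69.0833.
At the ceiling p = 66, quantity supplied = (66 − 1.25)/0.2 = 323.75.
Willingness to pay at q' = 323.75: 204.75 − 0.4·323.75 = 75.25.
Δq = 339.1667 − 323.75 = 15.4167; wedge = 75.25 − 66 = 9.25.
Welfare loss = ½ × 15.4167 × 9.25 = $71.30 million.

$71.30 million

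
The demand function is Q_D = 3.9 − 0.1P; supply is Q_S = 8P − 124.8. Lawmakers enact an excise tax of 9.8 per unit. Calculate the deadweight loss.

4.74

In inverse form: demand P = 39 − 10Q, supply P = 15.6 + 0.125Q.
Competitive equilibrium: 39 − 10Q = 15.6 + 0.125Q → Q* = 2.3111, P* = 15.8889.
With the tax, the buyer price exceeds the seller price by 9.8: (39 − 10Q) − (15.6 + 0.125Q) = 9.8 → Q' = 1.3432.
ΔQ = 2.3111 − 1.3432 = 0.9679; the wedge equals the tax, 9.8.
Deadweight loss = ½ × 0.9679 × 9.8 = 4.74.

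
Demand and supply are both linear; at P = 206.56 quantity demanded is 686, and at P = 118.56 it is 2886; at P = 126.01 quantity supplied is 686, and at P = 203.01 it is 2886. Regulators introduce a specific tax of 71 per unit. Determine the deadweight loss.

33606.67

Demand slope = (118.56 − 206.56)/(2886 − 686) = −0.04, so P = 234 − 0.04Q.
Supply slope = (203.01 − 126.01)/(2886 − 686) = 0.035, so P = 102 + 0.035Q.
Competitive equilibrium: 234 − 0.04Q = 102 + 0.035Q → Q* = 1760, P* = 163.6.
With the tax, the buyer price exceeds the seller price by 71: (234 − 0.04Q) − (102 + 0.035Q) = 71 → Q' = 813.3333.
ΔQ = 1760 − 813.3333 = 946.6667; the wedge equals the tax, 71.
Welfare loss = ½ × 946.6667 × 71 = 33606.67.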